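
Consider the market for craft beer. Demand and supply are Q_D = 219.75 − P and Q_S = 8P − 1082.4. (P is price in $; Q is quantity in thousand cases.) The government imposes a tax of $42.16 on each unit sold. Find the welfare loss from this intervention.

$789.98 thousand

In inverse form: demand P = 219.75 − Q, supply P = 135.3 + 0.125Q.
Competitive equilibrium: 219.75 − Q = 135.3 + 0.125Q → Q* = 75.06667, P* = 144.68333.
With the tax, the buyer price exceeds the seller price by 42.16: (219.75 − Q) − (135.3 + 0.125Q) = 42.16 → Q' = 37.59111.
ΔQ = 75.06667 − 37.59111 = 37.47556; the wedge equals the tax, 42.16.
The triangle = ½ × 37.47556 × 42.16 = $789.98 thousand.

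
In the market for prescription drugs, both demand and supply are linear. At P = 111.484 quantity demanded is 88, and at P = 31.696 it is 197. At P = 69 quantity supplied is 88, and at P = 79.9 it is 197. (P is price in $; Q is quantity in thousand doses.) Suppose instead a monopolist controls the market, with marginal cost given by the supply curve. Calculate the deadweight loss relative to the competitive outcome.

$1762.23 thousand

Demand slope = (31.696 − 111.484)/(197 − 88) = −0.732, so P = 175.9 − 0.732Q.
Supply slope = (79.9 − 69)/(197 − 88) = 0.1, so P = 60.2 + 0.1Q.
Competitive equilibrium: 175.9 − 0.732Q = 60.2 + 0.1Q → Q* = 139.0625, P* = 74.1063.
Marginal revenue: MR = 175.9 − 1.464Q. Set MR = MC: 175.9 − 1.464Q = 60.2 + 0.1Q → Q_m = 73.977.
Price P_m = 175.9 − 0.732·73.977 = 121.7488; MC(Q_m) = 60.2 + 0.1·73.977 = 67.5977.
Competitive Q* = 139.0625, so ΔQ = 65.0855; wedge = 121.7488 − 67.5977 = 54.1511.
Deadweight loss = ½ × 65.0855 × 54.1511 = $1762.23 thousand.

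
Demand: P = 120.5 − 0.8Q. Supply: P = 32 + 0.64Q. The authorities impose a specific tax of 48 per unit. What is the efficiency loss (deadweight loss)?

Competitive equilibrium: 120.5 − 0.8Q = 32 + 0.64Q → Q* = 61.4583, P* = 71.3333.
With the tax, the buyer price exceeds the seller price by 48: (120.5 − 0.8Q) − (32 + 0.64Q) = 48 → Q' = 28.125.
ΔQ = 61.4583 − 28.125 = 33.3333; the wedge equals the tax, 48.
DWL = ½ × 33.3333 × 48 = 800.

800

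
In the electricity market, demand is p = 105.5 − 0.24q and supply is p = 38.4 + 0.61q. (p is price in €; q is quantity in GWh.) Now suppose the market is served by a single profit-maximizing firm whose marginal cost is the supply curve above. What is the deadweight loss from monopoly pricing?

€128.40

Competitive equilibrium: 105.5 − 0.24q = 38.4 + 0.61q → q* = 78.9412, p* = 86.5541.
Marginal revenue: MR = 105.5 − 0.48q. Set MR = MC: 105.5 − 0.48q = 38.4 + 0.61q → q_m = 61.5596.
Price p_m = 105.5 − 0.24·61.5596 = 90.7257; MC(q_m) = 38.4 + 0.61·61.5596 = 75.9514.
Competitive q* = 78.9412, so Δq = 17.3816; wedge = 90.7257 − 75.9514 = 14.7743.
DWL = ½ × 17.3816 × 14.7743 = €128.40.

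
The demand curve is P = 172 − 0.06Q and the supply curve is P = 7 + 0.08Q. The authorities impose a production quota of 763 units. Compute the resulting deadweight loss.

12088.97

Competitive equilibrium: 172 − 0.06Q = 7 + 0.08Q → Q* = 1178.5714, P* = 101.2857.
At Q = 763: demand price = 172 − 0.06·763 = 126.22; supply price = 7 + 0.08·763 = 68.04.
ΔQ = 1178.5714 − 763 = 415.5714; wedge = 126.22 − 68.04 = 58.18.
Deadweight loss = ½ × 415.5714 × 58.18 = 12088.97.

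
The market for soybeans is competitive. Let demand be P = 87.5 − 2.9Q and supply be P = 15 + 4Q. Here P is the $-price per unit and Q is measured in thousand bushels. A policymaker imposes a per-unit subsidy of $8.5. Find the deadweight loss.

Competitive equilibrium: 87.5 − 2.9Q = 15 + 4Q → Q* = 10.5072, P* = 57.029.
The subsidy lowers effective supply by 8.5: P = 6.5 + 4Q.
New quantity: 87.5 − 2.9Q = 6.5 + 4Q → Q' = 11.7391.
Overproduction ΔQ = 11.7391 − 10.5072 = 1.2319; wedge = subsidy = 8.5.
Welfare loss = ½ × 1.2319 × 8.5 = $5.24 thousand.

$5.24 thousand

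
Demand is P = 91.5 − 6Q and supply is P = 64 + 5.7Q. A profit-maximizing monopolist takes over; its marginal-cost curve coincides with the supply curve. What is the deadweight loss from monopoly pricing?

3.71

Competitive equilibrium: 91.5 − 6Q = 64 + 5.7Q → Q* = 2.3504, P* = 77.3974.
Marginal revenue: MR = 91.5 − 12Q. Set MR = MC: 91.5 − 12Q = 64 + 5.7Q → Q_m = 1.5537.
Price P_m = 91.5 − 6·1.5537 = 82.1778; MC(Q_m) = 64 + 5.7·1.5537 = 72.8561.
Competitive Q* = 2.3504, so ΔQ = 0.7967; wedge = 82.1778 − 72.8561 = 9.3217.
DWL = ½ × 0.7967 × 9.3217 = 3.71.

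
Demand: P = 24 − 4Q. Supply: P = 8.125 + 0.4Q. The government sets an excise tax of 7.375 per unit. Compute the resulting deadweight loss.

6.18

Competitive equilibrium: 24 − 4Q = 8.125 + 0.4Q → Q* = 3.608, P* = 9.5682.
With the tax, the buyer price exceeds the seller price by 7.375: (24 − 4Q) − (8.125 + 0.4Q) = 7.375 → Q' = 1.9318.
ΔQ = 3.608 − 1.9318 = 1.6762; the wedge equals the tax, 7.375.
Welfare loss = ½ × 1.6762 × 7.375 = 6.18.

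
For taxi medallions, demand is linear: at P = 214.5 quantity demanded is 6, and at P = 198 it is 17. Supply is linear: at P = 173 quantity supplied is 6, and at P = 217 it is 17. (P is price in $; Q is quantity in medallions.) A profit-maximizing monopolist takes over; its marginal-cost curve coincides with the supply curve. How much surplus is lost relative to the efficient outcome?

$23.17

Demand slope = (198 − 214.5)/(17 − 6) = −1.5, so P = 223.5 − 1.5Q.
Supply slope = (217 − 173)/(17 − 6) = 4, so P = 149 + 4Q.
Competitive equilibrium: 223.5 − 1.5Q = 149 + 4Q → Q* = 13.5455, P* = 203.1818.
Marginal revenue: MR = 223.5 − 3Q. Set MR = MC: 223.5 − 3Q = 149 + 4Q → Q_m = 10.6429.
Price P_m = 223.5 − 1.5·10.6429 = 207.5357; MC(Q_m) = 149 + 4·10.6429 = 191.5716.
Competitive Q* = 13.5455, so ΔQ = 2.9026; wedge = 207.5357 − 191.5716 = 15.9641.
The triangle = ½ × 2.9026 × 15.9641 = $23.17.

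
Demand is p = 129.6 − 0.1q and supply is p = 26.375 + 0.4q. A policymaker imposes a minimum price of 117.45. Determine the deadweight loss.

1804.13

Competitive equilibrium: 129.6 − 0.1q = 26.375 + 0.4q → q* = 206.45, p* = 108.955.
At the floor p = 117.45, quantity demanded = (129.6 − 117.45)/0.1 = 121.5.
Sellers' marginal cost at q' = 121.5: 26.375 + 0.4·121.5 = 74.975.
Δq = 206.45 − 121.5 = 84.95; wedge = 117.45 − 74.975 = 42.475.
Deadweight loss = ½ × 84.95 × 42.475 = 1804.13.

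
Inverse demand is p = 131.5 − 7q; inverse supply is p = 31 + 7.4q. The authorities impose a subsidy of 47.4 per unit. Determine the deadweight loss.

78.01

Competitive equilibrium: 131.5 − 7q = 31 + 7.4q → q* = 6.9792, p* = 82.6458.
The subsidy lowers effective supply by 47.4: p = 7.4q − 16.4.
New quantity: 131.5 − 7q = 7.4q − 16.4 → q' = 10.2708.
Overproduction Δq = 10.2708 − 6.9792 = 3.2916; wedge = subsidy = 47.4.
The triangle = ½ × 3.2916 × 47.4 = 78.01.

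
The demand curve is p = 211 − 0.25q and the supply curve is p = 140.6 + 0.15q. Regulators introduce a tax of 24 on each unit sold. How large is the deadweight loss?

Competitive equilibrium: 211 − 0.25q = 140.6 + 0.15q → q* = 176, p* = 167.
With the tax, the buyer price exceeds the seller price by 24: (211 − 0.25q) − (140.6 + 0.15q) = 24 → q' = 116.
Δq = 176 − 116 = 60; the wedge equals the tax, 24.
The triangle = ½ × 60 × 24 = 720.

720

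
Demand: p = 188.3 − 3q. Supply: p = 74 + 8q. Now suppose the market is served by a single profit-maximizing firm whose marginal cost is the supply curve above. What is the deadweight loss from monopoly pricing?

27.27

Competitive equilibrium: 188.3 − 3q = 74 + 8q → q* = 10.3909, p* = 157.1273.
Marginal revenue: MR = 188.3 − 6q. Set MR = MC: 188.3 − 6q = 74 + 8q → q_m = 8.1643.
Price p_m = 188.3 − 3·8.1643 = 163.8071; MC(q_m) = 74 + 8·8.1643 = 139.3144.
Competitive q* = 10.3909, so Δq = 2.2266; wedge = 163.8071 − 139.3144 = 24.4927.
DWL = ½ × 2.2266 × 24.4927 = 27.27.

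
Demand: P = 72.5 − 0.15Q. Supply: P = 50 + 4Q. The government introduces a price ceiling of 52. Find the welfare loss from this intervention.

Competitive equilibrium: 72.5 − 0.15Q = 50 + 4Q → Q* = 5.4217, P* = 71.6867.
At the ceiling P = 52, quantity supplied = (52 − 50)/4 = 0.5.
Willingness to pay at Q' = 0.5: 72.5 − 0.15·0.5 = 72.425.
ΔQ = 5.4217 − 0.5 = 4.9217; wedge = 72.425 − 52 = 20.425.
DWL = ½ × 4.9217 × 20.425 = 50.26.

50.26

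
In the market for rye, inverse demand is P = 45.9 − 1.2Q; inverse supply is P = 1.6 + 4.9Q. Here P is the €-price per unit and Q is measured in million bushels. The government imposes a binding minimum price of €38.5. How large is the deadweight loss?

€3.66 million

Competitive equilibrium: 45.9 − 1.2Q = 1.6 + 4.9Q → Q* = 7.2623, P* = 37.1852.
At the floor P = 38.5, quantity demanded = (45.9 − 38.5)/1.2 = 6.1667.
Sellers' marginal cost at Q' = 6.1667: 1.6 + 4.9·6.1667 = 31.8168.
ΔQ = 7.2623 − 6.1667 = 1.0956; wedge = 38.5 − 31.8168 = 6.6832.
DWL = ½ × 1.0956 × 6.6832 = €3.66 million.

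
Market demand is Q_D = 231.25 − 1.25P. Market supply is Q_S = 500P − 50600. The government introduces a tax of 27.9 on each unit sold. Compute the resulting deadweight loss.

485.29

In inverse form: demand P = 185 − 0.8Q, supply P = 101.2 + 0.002Q.
Competitive equilibrium: 185 − 0.8Q = 101.2 + 0.002Q → Q* = 104.4888, P* = 101.409.
With the tax, the buyer price exceeds the seller price by 27.9: (185 − 0.8Q) − (101.2 + 0.002Q) = 27.9 → Q' = 69.7007.
ΔQ = 104.4888 − 69.7007 = 34.7881; the wedge equals the tax, 27.9.
DWL = ½ × 34.7881 × 27.9 = 485.29.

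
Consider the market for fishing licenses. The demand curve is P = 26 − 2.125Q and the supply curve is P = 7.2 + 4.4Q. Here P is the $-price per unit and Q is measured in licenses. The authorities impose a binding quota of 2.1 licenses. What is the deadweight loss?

Competitive equilibrium: 26 − 2.125Q = 7.2 + 4.4Q → Q* = 2.8812, P* = 19.8774.
At Q = 2.1: demand price = 26 − 2.125·2.1 = 21.5375; supply price = 7.2 + 4.4·2.1 = 16.44.
ΔQ = 2.8812 − 2.1 = 0.7812; wedge = 21.5375 − 16.44 = 5.0975.
Deadweight loss = ½ × 0.7812 × 5.0975 = $1.99.

$1.99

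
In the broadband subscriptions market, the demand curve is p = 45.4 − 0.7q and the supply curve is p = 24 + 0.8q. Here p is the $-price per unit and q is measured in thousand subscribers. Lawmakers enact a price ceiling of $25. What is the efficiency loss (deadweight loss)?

$127.08 thousand

Competitive equilibrium: 45.4 − 0.7q = 24 + 0.8q → q* = 14.2667, p* = 35.4133.
At the ceiling p = 25, quantity supplied = (25 − 24)/0.8 = 1.25.
Willingness to pay at q' = 1.25: 45.4 − 0.7·1.25 = 44.525.
Δq = 14.2667 − 1.25 = 13.0167; wedge = 44.525 − 25 = 19.525.
Welfare loss = ½ × 13.0167 × 19.525 = $127.08 thousand.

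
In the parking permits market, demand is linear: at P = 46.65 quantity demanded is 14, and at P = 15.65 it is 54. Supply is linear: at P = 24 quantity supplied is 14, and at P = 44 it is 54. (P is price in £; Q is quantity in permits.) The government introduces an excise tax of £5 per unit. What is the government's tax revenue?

£139.22

Demand slope = (15.65 − 46.65)/(54 − 14) = −0.775, so P = 57.5 − 0.775Q.
Supply slope = (44 − 24)/(54 − 14) = 0.5, so P = 17 + 0.5Q.
Competitive equilibrium: 57.5 − 0.775Q = 17 + 0.5Q → Q* = 31.7647, P* = 32.8824.
With the tax, the buyer price exceeds the seller price by 5: (57.5 − 0.775Q) − (17 + 0.5Q) = 5 → Q' = 27.8431.
Tax revenue = 5 × 27.8431 = £139.22.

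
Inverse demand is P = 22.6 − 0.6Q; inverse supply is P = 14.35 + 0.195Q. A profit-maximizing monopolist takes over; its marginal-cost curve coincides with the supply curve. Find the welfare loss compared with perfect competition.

7.92

Competitive equilibrium: 22.6 − 0.6Q = 14.35 + 0.195Q → Q* = 10.3774, P* = 16.3736.
Marginal revenue: MR = 22.6 − 1.2Q. Set MR = MC: 22.6 − 1.2Q = 14.35 + 0.195Q → Q_m = 5.914.
Price P_m = 22.6 − 0.6·5.914 = 19.0516; MC(Q_m) = 14.35 + 0.195·5.914 = 15.5032.
Competitive Q* = 10.3774, so ΔQ = 4.4634; wedge = 19.0516 − 15.5032 = 3.5484.
DWL = ½ × 4.4634 × 3.5484 = 7.92.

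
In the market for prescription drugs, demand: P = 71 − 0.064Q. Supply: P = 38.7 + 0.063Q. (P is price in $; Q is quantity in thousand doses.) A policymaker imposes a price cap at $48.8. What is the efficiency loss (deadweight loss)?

$561.24 thousand

Competitive equilibrium: 71 − 0.064Q = 38.7 + 0.063Q → Q* = 254.3307, P* = 54.7228.
At the ceiling P = 48.8, quantity supplied = (48.8 − 38.7)/0.063 = 160.3175.
Willingness to pay at Q' = 160.3175: 71 − 0.064·160.3175 = 60.7397.
ΔQ = 254.3307 − 160.3175 = 94.0132; wedge = 60.7397 − 48.8 = 11.9397.
Welfare loss = ½ × 94.0132 × 11.9397 = $561.24 thousand.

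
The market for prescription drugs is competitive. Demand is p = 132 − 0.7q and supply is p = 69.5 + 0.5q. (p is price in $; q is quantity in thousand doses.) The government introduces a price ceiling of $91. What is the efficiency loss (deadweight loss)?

$49.50 thousand

Competitive equilibrium: 132 − 0.7q = 69.5 + 0.5q → q* = 52.0833, p* = 95.5417.
At the ceiling p = 91, quantity supplied = (91 − 69.5)/0.5 = 43.
Willingness to pay at q' = 43: 132 − 0.7·43 = 101.9.
Δq = 52.0833 − 43 = 9.0833; wedge = 101.9 − 91 = 10.9.
Deadweight loss = ½ × 9.0833 × 10.9 = $49.50 thousand.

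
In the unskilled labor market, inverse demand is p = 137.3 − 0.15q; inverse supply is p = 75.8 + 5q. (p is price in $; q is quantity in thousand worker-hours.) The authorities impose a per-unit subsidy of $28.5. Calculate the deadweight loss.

$78.86 thousand

Competitive equilibrium: 137.3 − 0.15q = 75.8 + 5q → q* = 11.9417, p* = 135.5087.
The subsidy lowers effective supply by 28.5: p = 47.3 + 5q.
New quantity: 137.3 − 0.15q = 47.3 + 5q → q' = 17.4757.
Overproduction Δq = 17.4757 − 11.9417 = 5.534; wedge = subsidy = 28.5.
DWL = ½ × 5.534 × 28.5 = $78.86 thousand.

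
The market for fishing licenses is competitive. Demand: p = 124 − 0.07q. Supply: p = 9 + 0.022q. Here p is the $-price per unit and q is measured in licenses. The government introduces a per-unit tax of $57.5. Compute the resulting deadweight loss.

Competitive equilibrium: 124 − 0.07q = 9 + 0.022q → q* = 1250, p* = 36.5.
With the tax, the buyer price exceeds the seller price by 57.5: (124 − 0.07q) − (9 + 0.022q) = 57.5 → q' = 625.
Δq = 1250 − 625 = 625; the wedge equals the tax, 57.5.
DWL = ½ × 625 × 57.5 = $17968.75.

$17968.75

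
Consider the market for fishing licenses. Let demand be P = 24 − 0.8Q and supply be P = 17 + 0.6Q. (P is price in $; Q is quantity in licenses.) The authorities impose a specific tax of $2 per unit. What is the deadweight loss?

Competitive equilibrium: 24 − 0.8Q = 17 + 0.6Q → Q* = 5, P* = 20.
With the tax, the buyer price exceeds the seller price by 2: (24 − 0.8Q) − (17 + 0.6Q) = 2 → Q' = 3.5714.
ΔQ = 5 − 3.5714 = 1.4286; the wedge equals the tax, 2.
Deadweight loss = ½ × 1.4286 × 2 = $1.43.

$1.43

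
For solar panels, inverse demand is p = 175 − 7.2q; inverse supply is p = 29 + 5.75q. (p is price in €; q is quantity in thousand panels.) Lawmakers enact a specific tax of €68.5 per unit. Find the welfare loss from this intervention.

Competitive equilibrium: 175 − 7.2q = 29 + 5.75q → q* = 11.2741, p* = 93.8263.
With the tax, the buyer price exceeds the seller price by 68.5: (175 − 7.2q) − (29 + 5.75q) = 68.5 → q' = 5.9846.
Δq = 11.2741 − 5.9846 = 5.2895; the wedge equals the tax, 68.5.
The triangle = ½ × 5.2895 × 68.5 = €181.17 thousand.

€181.17 thousand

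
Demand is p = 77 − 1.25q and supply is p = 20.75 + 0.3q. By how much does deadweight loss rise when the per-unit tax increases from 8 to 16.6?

Competitive equilibrium: 77 − 1.25q = 20.75 + 0.3q → q* = 36.2903, p* = 31.6371.
For a per-unit tax t: Δq = t/1.55, so DWL = ½·t·(t/1.55) = t²/3.1.
At t = 8: DWL = 20.645. At t = 16.6: DWL = 88.89.
Increase = 88.89 − 20.645 = 68.25.

68.25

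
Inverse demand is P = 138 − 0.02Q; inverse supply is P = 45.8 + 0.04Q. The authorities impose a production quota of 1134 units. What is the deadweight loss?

4864.21

Competitive equilibrium: 138 − 0.02Q = 45.8 + 0.04Q → Q* = 1536.6667, P* = 107.2667.
At Q = 1134: demand price = 138 − 0.02·1134 = 115.32; supply price = 45.8 + 0.04·1134 = 91.16.
ΔQ = 1536.6667 − 1134 = 402.6667; wedge = 115.32 − 91.16 = 24.16.
Deadweight loss = ½ × 402.6667 × 24.16 = 4864.21.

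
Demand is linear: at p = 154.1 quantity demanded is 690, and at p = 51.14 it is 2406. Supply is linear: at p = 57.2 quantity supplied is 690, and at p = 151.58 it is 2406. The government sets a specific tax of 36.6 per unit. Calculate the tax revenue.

Demand slope = (51.14 − 154.1)/(2406 − 690) = −0.06, so p = 195.5 − 0.06q.
Supply slope = (151.58 − 57.2)/(2406 − 690) = 0.055, so p = 19.25 + 0.055q.
Competitive equilibrium: 195.5 − 0.06q = 19.25 + 0.055q → q* = 1532.6087, p* = 103.5435.
With the tax, the buyer price exceeds the seller price by 36.6: (195.5 − 0.06q) − (19.25 + 0.055q) = 36.6 → q' = 1214.3478.
Tax revenue = 36.6 × 1214.3478 = 44445.13.

44445.13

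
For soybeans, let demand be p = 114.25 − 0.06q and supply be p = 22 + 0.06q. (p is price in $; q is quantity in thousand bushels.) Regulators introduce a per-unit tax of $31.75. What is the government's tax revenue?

$16007.29 thousand

Competitive equilibrium: 114.25 − 0.06q = 22 + 0.06q → q* = 768.75, p* = 68.125.
With the tax, the buyer price exceeds the seller price by 31.75: (114.25 − 0.06q) − (22 + 0.06q) = 31.75 → q' = 504.1667.
Tax revenue = 31.75 × 504.1667 = $16007.29 thousand.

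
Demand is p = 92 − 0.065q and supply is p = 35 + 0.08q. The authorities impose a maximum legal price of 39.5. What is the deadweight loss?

8226.59

Competitive equilibrium: 92 − 0.065q = 35 + 0.08q → q* = 393.10345, p* = 66.44828.
At the ceiling p = 39.5, quantity supplied = (39.5 − 35)/0.08 = 56.25.
Willingness to pay at q' = 56.25: 92 − 0.065·56.25 = 88.34375.
Δq = 393.10345 − 56.25 = 336.85345; wedge = 88.34375 − 39.5 = 48.84375.
DWL = ½ × 336.85345 × 48.84375 = 8226.59.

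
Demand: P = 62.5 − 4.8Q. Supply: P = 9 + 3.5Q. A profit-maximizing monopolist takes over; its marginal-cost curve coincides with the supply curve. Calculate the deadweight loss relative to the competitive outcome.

Competitive equilibrium: 62.5 − 4.8Q = 9 + 3.5Q → Q* = 6.4458, P* = 31.5602.
Marginal revenue: MR = 62.5 − 9.6Q. Set MR = MC: 62.5 − 9.6Q = 9 + 3.5Q → Q_m = 4.084.
Price P_m = 62.5 − 4.8·4.084 = 42.8968; MC(Q_m) = 9 + 3.5·4.084 = 23.294.
Competitive Q* = 6.4458, so ΔQ = 2.3618; wedge = 42.8968 − 23.294 = 19.6028.
The triangle = ½ × 2.3618 × 19.6028 = 23.15.

23.15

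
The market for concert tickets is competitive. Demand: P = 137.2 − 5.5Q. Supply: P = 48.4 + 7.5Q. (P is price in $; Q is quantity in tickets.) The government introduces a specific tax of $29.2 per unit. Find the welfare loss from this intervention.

$32.79

Competitive equilibrium: 137.2 − 5.5Q = 48.4 + 7.5Q → Q* = 6.8308, P* = 99.6308.
With the tax, the buyer price exceeds the seller price by 29.2: (137.2 − 5.5Q) − (48.4 + 7.5Q) = 29.2 → Q' = 4.5846.
ΔQ = 6.8308 − 4.5846 = 2.2462; the wedge equals the tax, 29.2.
The triangle = ½ × 2.2462 × 29.2 = $32.79.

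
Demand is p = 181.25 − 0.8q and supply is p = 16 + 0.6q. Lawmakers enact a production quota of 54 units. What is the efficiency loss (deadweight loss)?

Competitive equilibrium: 181.25 − 0.8q = 16 + 0.6q → q* = 118.0357, p* = 86.8214.
At q = 54: demand price = 181.25 − 0.8·54 = 138.05; supply price = 16 + 0.6·54 = 48.4.
Δq = 118.0357 − 54 = 64.0357; wedge = 138.05 − 48.4 = 89.65.
DWL = ½ × 64.0357 × 89.65 = 2870.40.

2870.40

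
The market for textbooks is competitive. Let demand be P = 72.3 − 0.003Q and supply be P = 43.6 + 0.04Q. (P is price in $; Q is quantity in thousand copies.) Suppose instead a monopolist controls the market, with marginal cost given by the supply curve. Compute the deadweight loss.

Competitive equilibrium: 72.3 − 0.003Q = 43.6 + 0.04Q → Q* = 667.4419, P* = 70.2977.
Marginal revenue: MR = 72.3 − 0.006Q. Set MR = MC: 72.3 − 0.006Q = 43.6 + 0.04Q → Q_m = 623.913.
Price P_m = 72.3 − 0.003·623.913 = 70.4283; MC(Q_m) = 43.6 + 0.04·623.913 = 68.5565.
Competitive Q* = 667.4419, so ΔQ = 43.5289; wedge = 70.4283 − 68.5565 = 1.8718.
DWL = ½ × 43.5289 × 1.8718 = $40.74 thousand.

$40.74 thousand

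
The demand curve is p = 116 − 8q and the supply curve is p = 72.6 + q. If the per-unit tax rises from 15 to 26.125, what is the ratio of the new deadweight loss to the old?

3.033

Competitive equilibrium: 116 − 8q = 72.6 + q → q* = 4.8222, p* = 77.4222.
For a per-unit tax t: Δq = t/9, so DWL = ½·t·(t/9) = t²/18.
At t = 15: DWL = 12.5. At t = 26.125: DWL = 37.918.
Ratio = (26.125/15)² = 3.033.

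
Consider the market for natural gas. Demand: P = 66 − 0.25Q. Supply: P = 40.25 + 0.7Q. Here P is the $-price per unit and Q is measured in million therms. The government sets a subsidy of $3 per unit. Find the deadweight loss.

$4.74 million

Competitive equilibrium: 66 − 0.25Q = 40.25 + 0.7Q → Q* = 27.1053, P* = 59.2237.
The subsidy lowers effective supply by 3: P = 37.25 + 0.7Q.
New quantity: 66 − 0.25Q = 37.25 + 0.7Q → Q' = 30.2632.
Overproduction ΔQ = 30.2632 − 27.1053 = 3.1579; wedge = subsidy = 3.
Deadweight loss = ½ × 3.1579 × 3 = $4.74 million.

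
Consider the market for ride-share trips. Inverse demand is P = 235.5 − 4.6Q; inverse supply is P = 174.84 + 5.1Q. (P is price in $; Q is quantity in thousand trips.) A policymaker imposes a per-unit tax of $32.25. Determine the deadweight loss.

Competitive equilibrium: 235.5 − 4.6Q = 174.84 + 5.1Q → Q* = 6.2536, P* = 206.7334.
With the tax, the buyer price exceeds the seller price by 32.25: (235.5 − 4.6Q) − (174.84 + 5.1Q) = 32.25 → Q' = 2.9289.
ΔQ = 6.2536 − 2.9289 = 3.3247; the wedge equals the tax, 32.25.
The triangle = ½ × 3.3247 × 32.25 = $53.61 thousand.

$53.61 thousand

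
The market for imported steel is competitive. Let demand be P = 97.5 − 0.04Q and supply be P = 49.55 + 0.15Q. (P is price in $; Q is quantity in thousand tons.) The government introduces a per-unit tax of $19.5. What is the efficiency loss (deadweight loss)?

$1000.66 thousand

Competitive equilibrium: 97.5 − 0.04Q = 49.55 + 0.15Q → Q* = 252.3684, P* = 87.4053.
With the tax, the buyer price exceeds the seller price by 19.5: (97.5 − 0.04Q) − (49.55 + 0.15Q) = 19.5 → Q' = 149.7368.
ΔQ = 252.3684 − 149.7368 = 102.6316; the wedge equals the tax, 19.5.
DWL = ½ × 102.6316 × 19.5 = $1000.66 thousand.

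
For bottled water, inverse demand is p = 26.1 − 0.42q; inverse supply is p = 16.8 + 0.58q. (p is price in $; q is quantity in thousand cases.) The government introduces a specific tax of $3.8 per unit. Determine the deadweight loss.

Competitive equilibrium: 26.1 − 0.42q = 16.8 + 0.58q → q* = 9.3, p* = 22.194.
With the tax, the buyer price exceeds the seller price by 3.8: (26.1 − 0.42q) − (16.8 + 0.58q) = 3.8 → q' = 5.5.
Δq = 9.3 − 5.5 = 3.8; the wedge equals the tax, 3.8.
Welfare loss = ½ × 3.8 × 3.8 = $7.22 thousand.

$7.22 thousand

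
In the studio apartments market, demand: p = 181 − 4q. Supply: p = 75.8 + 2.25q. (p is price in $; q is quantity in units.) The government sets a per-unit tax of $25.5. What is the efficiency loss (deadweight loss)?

Competitive equilibrium: 181 − 4q = 75.8 + 2.25q → q* = 16.832, p* = 113.672.
With the tax, the buyer price exceeds the seller price by 25.5: (181 − 4q) − (75.8 + 2.25q) = 25.5 → q' = 12.752.
Δq = 16.832 − 12.752 = 4.08; the wedge equals the tax, 25.5.
DWL = ½ × 4.08 × 25.5 = $52.02.

$52.02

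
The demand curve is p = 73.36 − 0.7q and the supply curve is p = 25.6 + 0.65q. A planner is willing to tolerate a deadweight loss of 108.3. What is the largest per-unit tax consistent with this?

17.1

Competitive equilibrium: 73.36 − 0.7q = 25.6 + 0.65q → q* = 35.3778, p* = 48.5956.
A tax t gives Δq = t/1.35 and wedge t, so DWL = t²/2.7.
t²/2.7 = 108.3 → t² = 292.41 → t = 17.1.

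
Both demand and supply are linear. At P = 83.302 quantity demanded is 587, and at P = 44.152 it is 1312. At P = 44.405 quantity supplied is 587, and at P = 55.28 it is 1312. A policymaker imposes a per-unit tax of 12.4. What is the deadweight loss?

1114.20

Demand slope = (44.152 − 83.302)/(1312 − 587) = −0.054, so P = 115 − 0.054Q.
Supply slope = (55.28 − 44.405)/(1312 − 587) = 0.015, so P = 35.6 + 0.015Q.
Competitive equilibrium: 115 − 0.054Q = 35.6 + 0.015Q → Q* = 1150.7246, P* = 52.8609.
With the tax, the buyer price exceeds the seller price by 12.4: (115 − 0.054Q) − (35.6 + 0.015Q) = 12.4 → Q' = 971.0145.
ΔQ = 1150.7246 − 971.0145 = 179.7101; the wedge equals the tax, 12.4.
Deadweight loss = ½ × 179.7101 × 12.4 = 1114.20.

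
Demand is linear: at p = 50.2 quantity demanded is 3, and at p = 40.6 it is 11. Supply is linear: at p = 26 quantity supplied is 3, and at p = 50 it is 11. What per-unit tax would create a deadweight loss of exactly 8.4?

Demand slope = (40.6 − 50.2)/(11 − 3) = −1.2, so p = 53.8 − 1.2q.
Supply slope = (50 − 26)/(11 − 3) = 3, so p = 17 + 3q.
Competitive equilibrium: 53.8 − 1.2q = 17 + 3q → q* = 8.7619, p* = 43.2857.
A tax t gives Δq = t/4.2 and wedge t, so DWL = t²/8.4.
t²/8.4 = 8.4 → t² = 70.56 → t = 8.4.

8.4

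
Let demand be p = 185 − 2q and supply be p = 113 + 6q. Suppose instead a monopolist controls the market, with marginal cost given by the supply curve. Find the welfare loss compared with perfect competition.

Competitive equilibrium: 185 − 2q = 113 + 6q → q* = 9, p* = 167.
Marginal revenue: MR = 185 − 4q. Set MR = MC: 185 − 4q = 113 + 6q → q_m = 7.2.
Price p_m = 185 − 2·7.2 = 170.6; MC(q_m) = 113 + 6·7.2 = 156.2.
Competitive q* = 9, so Δq = 1.8; wedge = 170.6 − 156.2 = 14.4.
Welfare loss = ½ × 1.8 × 14.4 = 12.96.

12.96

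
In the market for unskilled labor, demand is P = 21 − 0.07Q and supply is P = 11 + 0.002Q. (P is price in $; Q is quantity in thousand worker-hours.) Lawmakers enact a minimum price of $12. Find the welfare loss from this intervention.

Competitive equilibrium: 21 − 0.07Q = 11 + 0.002Q → Q* = 138.8889, P* = 11.2778.
At the floor P = 12, quantity demanded = (21 − 12)/0.07 = 128.5714.
Sellers' marginal cost at Q' = 128.5714: 11 + 0.002·128.5714 = 11.2571.
ΔQ = 138.8889 − 128.5714 = 10.3175; wedge = 12 − 11.2571 = 0.7429.
Deadweight loss = ½ × 10.3175 × 0.7429 = $3.83 thousand.

$3.83 thousand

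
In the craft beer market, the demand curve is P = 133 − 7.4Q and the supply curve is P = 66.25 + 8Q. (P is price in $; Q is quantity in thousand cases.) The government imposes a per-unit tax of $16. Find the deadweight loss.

Competitive equilibrium: 133 − 7.4Q = 66.25 + 8Q → Q* = 4.3344, P* = 100.9253.
With the tax, the buyer price exceeds the seller price by 16: (133 − 7.4Q) − (66.25 + 8Q) = 16 → Q' = 3.2955.
ΔQ = 4.3344 − 3.2955 = 1.0389; the wedge equals the tax, 16.
DWL = ½ × 1.0389 × 16 = $8.31 thousand.

$8.31 thousand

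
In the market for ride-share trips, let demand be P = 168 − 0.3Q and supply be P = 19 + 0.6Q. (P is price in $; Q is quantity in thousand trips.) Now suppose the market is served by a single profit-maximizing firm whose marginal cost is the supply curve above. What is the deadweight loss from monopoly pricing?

$770.87 thousand

Competitive equilibrium: 168 − 0.3Q = 19 + 0.6Q → Q* = 165.5556, P* = 118.3333.
Marginal revenue: MR = 168 − 0.6Q. Set MR = MC: 168 − 0.6Q = 19 + 0.6Q → Q_m = 124.1667.
Price P_m = 168 − 0.3·124.1667 = 130.75; MC(Q_m) = 19 + 0.6·124.1667 = 93.5.
Competitive Q* = 165.5556, so ΔQ = 41.3889; wedge = 130.75 − 93.5 = 37.25.
Welfare loss = ½ × 41.3889 × 37.25 = $770.87 thousand.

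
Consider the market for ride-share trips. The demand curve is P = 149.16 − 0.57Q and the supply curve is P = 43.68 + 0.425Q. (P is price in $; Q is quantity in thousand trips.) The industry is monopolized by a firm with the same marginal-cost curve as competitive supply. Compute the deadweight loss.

Competitive equilibrium: 149.16 − 0.57Q = 43.68 + 0.425Q → Q* = 106.0101, P* = 88.7343.
Marginal revenue: MR = 149.16 − 1.14Q. Set MR = MC: 149.16 − 1.14Q = 43.68 + 0.425Q → Q_m = 67.3994.
Price P_m = 149.16 − 0.57·67.3994 = 110.7423; MC(Q_m) = 43.68 + 0.425·67.3994 = 72.3247.
Competitive Q* = 106.0101, so ΔQ = 38.6107; wedge = 110.7423 − 72.3247 = 38.4176.
Deadweight loss = ½ × 38.6107 × 38.4176 = $741.67 thousand.

$741.67 thousand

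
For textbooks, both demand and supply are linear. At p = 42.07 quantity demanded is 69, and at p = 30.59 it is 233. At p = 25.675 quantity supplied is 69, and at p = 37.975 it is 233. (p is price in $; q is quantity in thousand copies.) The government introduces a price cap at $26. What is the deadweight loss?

Demand slope = (30.59 − 42.07)/(233 − 69) = −0.07, so p = 46.9 − 0.07q.
Supply slope = (37.975 − 25.675)/(233 − 69) = 0.075, so p = 20.5 + 0.075q.
Competitive equilibrium: 46.9 − 0.07q = 20.5 + 0.075q → q* = 182.069, p* = 34.1552.
At the ceiling p = 26, quantity supplied = (26 − 20.5)/0.075 = 73.3333.
Willingness to pay at q' = 73.3333: 46.9 − 0.07·73.3333 = 41.7667.
Δq = 182.069 − 73.3333 = 108.7357; wedge = 41.7667 − 26 = 15.7667.
DWL = ½ × 108.7357 × 15.7667 = $857.20 thousand.

$857.20 thousand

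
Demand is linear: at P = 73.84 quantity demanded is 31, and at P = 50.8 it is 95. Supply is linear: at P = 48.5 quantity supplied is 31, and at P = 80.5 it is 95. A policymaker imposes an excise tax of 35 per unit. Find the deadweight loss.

Demand slope = (50.8 − 73.84)/(95 − 31) = −0.36, so P = 85 − 0.36Q.
Supply slope = (80.5 − 48.5)/(95 − 31) = 0.5, so P = 33 + 0.5Q.
Competitive equilibrium: 85 − 0.36Q = 33 + 0.5Q → Q* = 60.4651, P* = 63.2326.
With the tax, the buyer price exceeds the seller price by 35: (85 − 0.36Q) − (33 + 0.5Q) = 35 → Q' = 19.7674.
ΔQ = 60.4651 − 19.7674 = 40.6977; the wedge equals the tax, 35.
DWL = ½ × 40.6977 × 35 = 712.21.

712.21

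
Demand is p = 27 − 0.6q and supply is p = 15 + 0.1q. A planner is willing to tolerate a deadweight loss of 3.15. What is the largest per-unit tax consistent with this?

2.1

Competitive equilibrium: 27 − 0.6q = 15 + 0.1q → q* = 17.1429, p* = 16.7143.
A tax t gives Δq = t/0.7 and wedge t, so DWL = t²/1.4.
t²/1.4 = 3.15 → t² = 4.41 → t = 2.1.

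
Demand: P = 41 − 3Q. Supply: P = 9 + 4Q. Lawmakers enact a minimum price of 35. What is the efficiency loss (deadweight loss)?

Competitive equilibrium: 41 − 3Q = 9 + 4Q → Q* = 4.5714, P* = 27.2857.
At the floor P = 35, quantity demanded = (41 − 35)/3 = 2.
Sellers' marginal cost at Q' = 2: 9 + 4·2 = 17.
ΔQ = 4.5714 − 2 = 2.5714; wedge = 35 − 17 = 18.
DWL = ½ × 2.5714 × 18 = 23.14.

23.14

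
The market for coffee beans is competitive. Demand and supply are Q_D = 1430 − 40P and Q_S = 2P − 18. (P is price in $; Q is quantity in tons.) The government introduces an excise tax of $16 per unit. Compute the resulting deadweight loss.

$243.81

In inverse form: demand P = 35.75 − 0.025Q, supply P = 9 + 0.5Q.
Competitive equilibrium: 35.75 − 0.025Q = 9 + 0.5Q → Q* = 50.9524, P* = 34.4762.
With the tax, the buyer price exceeds the seller price by 16: (35.75 − 0.025Q) − (9 + 0.5Q) = 16 → Q' = 20.4762.
ΔQ = 50.9524 − 20.4762 = 30.4762; the wedge equals the tax, 16.
Deadweight loss = ½ × 30.4762 × 16 = $243.81.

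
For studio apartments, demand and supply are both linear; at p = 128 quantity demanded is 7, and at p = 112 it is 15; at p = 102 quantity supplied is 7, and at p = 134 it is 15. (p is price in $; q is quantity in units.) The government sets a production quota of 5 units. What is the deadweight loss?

$120.33

Demand slope = (112 − 128)/(15 − 7) = −2, so p = 142 − 2q.
Supply slope = (134 − 102)/(15 − 7) = 4, so p = 74 + 4q.
Competitive equilibrium: 142 − 2q = 74 + 4q → q* = 11.3333, p* = 119.3333.
At q = 5: demand price = 142 − 2·5 = 132; supply price = 74 + 4·5 = 94.
Δq = 11.3333 − 5 = 6.3333; wedge = 132 − 94 = 38.
Deadweight loss = ½ × 6.3333 × 38 = $120.33.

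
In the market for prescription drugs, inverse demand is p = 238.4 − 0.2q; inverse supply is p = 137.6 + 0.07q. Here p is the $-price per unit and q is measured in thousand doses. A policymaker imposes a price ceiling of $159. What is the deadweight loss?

Competitive equilibrium: 238.4 − 0.2q = 137.6 + 0.07q → q* = 373.33333, p* = 163.73333.
At the ceiling p = 159, quantity supplied = (159 − 137.6)/0.07 = 305.71429.
Willingness to pay at q' = 305.71429: 238.4 − 0.2·305.71429 = 177.25714.
Δq = 373.33333 − 305.71429 = 67.61904; wedge = 177.25714 − 159 = 18.25714.
The triangle = ½ × 67.61904 × 18.25714 = $617.27 thousand.

$617.27 thousand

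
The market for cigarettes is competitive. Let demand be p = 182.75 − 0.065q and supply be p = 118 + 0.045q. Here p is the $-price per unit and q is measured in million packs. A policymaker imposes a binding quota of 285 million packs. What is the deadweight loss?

Competitive equilibrium: 182.75 − 0.065q = 118 + 0.045q → q* = 588.6364, p* = 144.4886.
At q = 285: demand price = 182.75 − 0.065·285 = 164.225; supply price = 118 + 0.045·285 = 130.825.
Δq = 588.6364 − 285 = 303.6364; wedge = 164.225 − 130.825 = 33.4.
Deadweight loss = ½ × 303.6364 × 33.4 = $5070.73 million.

$5070.73 million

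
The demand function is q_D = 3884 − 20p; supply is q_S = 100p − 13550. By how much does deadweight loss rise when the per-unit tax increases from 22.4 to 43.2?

11370.67

In inverse form: demand p = 194.2 − 0.05q, supply p = 135.5 + 0.01q.
Competitive equilibrium: 194.2 − 0.05q = 135.5 + 0.01q → q* = 978.3333, p* = 145.2833.
For a per-unit tax t: Δq = t/0.06, so DWL = ½·t·(t/0.06) = t²/0.12.
At t = 22.4: DWL = 4181.333. At t = 43.2: DWL = 15552.
Increase = 15552 − 4181.333 = 11370.67.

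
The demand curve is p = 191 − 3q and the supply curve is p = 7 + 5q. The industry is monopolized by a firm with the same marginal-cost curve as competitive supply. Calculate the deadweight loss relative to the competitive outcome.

Competitive equilibrium: 191 − 3q = 7 + 5q → q* = 23, p* = 122.
Marginal revenue: MR = 191 − 6q. Set MR = MC: 191 − 6q = 7 + 5q → q_m = 16.7273.
Price p_m = 191 − 3·16.7273 = 140.8181; MC(q_m) = 7 + 5·16.7273 = 90.6365.
Competitive q* = 23, so Δq = 6.2727; wedge = 140.8181 − 90.6365 = 50.1816.
DWL = ½ × 6.2727 × 50.1816 = 157.39.

157.39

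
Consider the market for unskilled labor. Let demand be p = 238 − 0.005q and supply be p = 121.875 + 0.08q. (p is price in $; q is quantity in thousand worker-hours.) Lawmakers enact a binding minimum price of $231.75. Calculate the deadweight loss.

$573.62 thousand

Competitive equilibrium: 238 − 0.005q = 121.875 + 0.08q → q* = 1366.1765, p* = 231.1691.
At the floor p = 231.75, quantity demanded = (238 − 231.75)/0.005 = 1250.
Sellers' marginal cost at q' = 1250: 121.875 + 0.08·1250 = 221.875.
Δq = 1366.1765 − 1250 = 116.1765; wedge = 231.75 − 221.875 = 9.875.
Welfare loss = ½ × 116.1765 × 9.875 = $573.62 thousand.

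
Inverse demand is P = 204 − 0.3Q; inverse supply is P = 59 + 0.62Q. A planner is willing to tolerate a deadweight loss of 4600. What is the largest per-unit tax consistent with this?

92

Competitive equilibrium: 204 − 0.3Q = 59 + 0.62Q → Q* = 157.6087, P* = 156.7174.
A tax t gives ΔQ = t/0.92 and wedge t, so DWL = t²/1.84.
t²/1.84 = 4600 → t² = 8464 → t = 92.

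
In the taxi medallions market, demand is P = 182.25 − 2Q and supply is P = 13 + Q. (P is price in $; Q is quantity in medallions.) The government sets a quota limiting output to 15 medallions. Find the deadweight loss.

Competitive equilibrium: 182.25 − 2Q = 13 + Q → Q* = 56.4167, P* = 69.4167.
At Q = 15: demand price = 182.25 − 2·15 = 152.25; supply price = 13 + 1·15 = 28.
ΔQ = 56.4167 − 15 = 41.4167; wedge = 152.25 − 28 = 124.25.
The triangle = ½ × 41.4167 × 124.25 = $2573.01.

$2573.01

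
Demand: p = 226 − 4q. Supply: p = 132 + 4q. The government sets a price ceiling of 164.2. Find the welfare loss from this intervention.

54.76

Competitive equilibrium: 226 − 4q = 132 + 4q → q* = 11.75, p* = 179.
At the ceiling p = 164.2, quantity supplied = (164.2 − 132)/4 = 8.05.
Willingness to pay at q' = 8.05: 226 − 4·8.05 = 193.8.
Δq = 11.75 − 8.05 = 3.7; wedge = 193.8 − 164.2 = 29.6.
DWL = ½ × 3.7 × 29.6 = 54.76.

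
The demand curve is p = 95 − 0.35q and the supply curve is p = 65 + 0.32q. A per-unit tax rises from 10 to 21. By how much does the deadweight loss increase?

254.48

Competitive equilibrium: 95 − 0.35q = 65 + 0.32q → q* = 44.7761, p* = 79.3284.
For a per-unit tax t: Δq = t/0.67, so DWL = ½·t·(t/0.67) = t²/1.34.
At t = 10: DWL = 74.627. At t = 21: DWL = 329.104.
Increase = 329.104 − 74.627 = 254.48.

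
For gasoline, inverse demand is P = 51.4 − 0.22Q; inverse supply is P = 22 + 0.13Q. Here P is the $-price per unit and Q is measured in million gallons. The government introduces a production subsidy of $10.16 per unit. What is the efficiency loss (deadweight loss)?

Competitive equilibrium: 51.4 − 0.22Q = 22 + 0.13Q → Q* = 84, P* = 32.92.
The subsidy lowers effective supply by 10.16: P = 11.84 + 0.13Q.
New quantity: 51.4 − 0.22Q = 11.84 + 0.13Q → Q' = 113.0286.
Overproduction ΔQ = 113.0286 − 84 = 29.0286; wedge = subsidy = 10.16.
DWL = ½ × 29.0286 × 10.16 = $147.47 million.

$147.47 million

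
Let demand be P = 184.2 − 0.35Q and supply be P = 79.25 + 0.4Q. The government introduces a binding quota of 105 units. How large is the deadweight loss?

Competitive equilibrium: 184.2 − 0.35Q = 79.25 + 0.4Q → Q* = 139.9333, P* = 135.2233.
At Q = 105: demand price = 184.2 − 0.35·105 = 147.45; supply price = 79.25 + 0.4·105 = 121.25.
ΔQ = 139.9333 − 105 = 34.9333; wedge = 147.45 − 121.25 = 26.2.
Welfare loss = ½ × 34.9333 × 26.2 = 457.63.

457.63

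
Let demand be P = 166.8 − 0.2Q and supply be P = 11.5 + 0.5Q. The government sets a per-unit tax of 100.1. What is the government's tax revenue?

Competitive equilibrium: 166.8 − 0.2Q = 11.5 + 0.5Q → Q* = 221.8571, P* = 122.4286.
With the tax, the buyer price exceeds the seller price by 100.1: (166.8 − 0.2Q) − (11.5 + 0.5Q) = 100.1 → Q' = 78.8571.
Tax revenue = 100.1 × 78.8571 = 7893.60.

7893.60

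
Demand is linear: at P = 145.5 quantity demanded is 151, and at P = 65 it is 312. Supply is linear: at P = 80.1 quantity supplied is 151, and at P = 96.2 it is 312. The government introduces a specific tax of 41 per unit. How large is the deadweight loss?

1400.83

Demand slope = (65 − 145.5)/(312 − 151) = −0.5, so P = 221 − 0.5Q.
Supply slope = (96.2 − 80.1)/(312 − 151) = 0.1, so P = 65 + 0.1Q.
Competitive equilibrium: 221 − 0.5Q = 65 + 0.1Q → Q* = 260, P* = 91.
With the tax, the buyer price exceeds the seller price by 41: (221 − 0.5Q) − (65 + 0.1Q) = 41 → Q' = 191.6667.
ΔQ = 260 − 191.6667 = 68.3333; the wedge equals the tax, 41.
Welfare loss = ½ × 68.3333 × 41 = 1400.83.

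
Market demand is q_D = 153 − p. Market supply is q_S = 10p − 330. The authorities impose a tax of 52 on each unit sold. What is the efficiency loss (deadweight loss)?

1229.09

In inverse form: demand p = 153 − q, supply p = 33 + 0.1q.
Competitive equilibrium: 153 − q = 33 + 0.1q → q* = 109.0909, p* = 43.9091.
With the tax, the buyer price exceeds the seller price by 52: (153 − q) − (33 + 0.1q) = 52 → q' = 61.8182.
Δq = 109.0909 − 61.8182 = 47.2727; the wedge equals the tax, 52.
The triangle = ½ × 47.2727 × 52 = 1229.09.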